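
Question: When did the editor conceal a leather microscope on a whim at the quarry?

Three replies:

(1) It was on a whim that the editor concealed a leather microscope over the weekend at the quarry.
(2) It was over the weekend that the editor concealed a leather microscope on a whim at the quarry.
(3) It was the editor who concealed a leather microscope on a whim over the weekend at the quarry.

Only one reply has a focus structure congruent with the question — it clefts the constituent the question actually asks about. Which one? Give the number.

2

The question word "when" targets the time.
Option (1) clefts "on a whim" — the manner, not what was asked.
Option (2) clefts "over the weekend" — that matches what the question asks about.
Option (3) clefts "the editor" — the subject (agent), not what was asked.
So the congruent reply is (2).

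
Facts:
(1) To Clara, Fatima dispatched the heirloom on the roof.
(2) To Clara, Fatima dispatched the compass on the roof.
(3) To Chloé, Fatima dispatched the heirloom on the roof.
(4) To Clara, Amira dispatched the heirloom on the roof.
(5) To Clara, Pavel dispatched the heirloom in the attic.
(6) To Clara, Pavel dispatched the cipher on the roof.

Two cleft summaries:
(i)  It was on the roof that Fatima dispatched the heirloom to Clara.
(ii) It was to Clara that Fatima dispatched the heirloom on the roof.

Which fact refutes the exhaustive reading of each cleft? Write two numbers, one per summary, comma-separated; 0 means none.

(i): focus "on the roof". No fact shares agent = Fatima, thing = the heirloom, recipient = Clara with a different setting. 0.
(ii): focus "Clara". Looking for agent = Fatima, thing = the heirloom, setting = on the roof with some other recipient — fact (3) has Chloé there. Refuted.

0, 3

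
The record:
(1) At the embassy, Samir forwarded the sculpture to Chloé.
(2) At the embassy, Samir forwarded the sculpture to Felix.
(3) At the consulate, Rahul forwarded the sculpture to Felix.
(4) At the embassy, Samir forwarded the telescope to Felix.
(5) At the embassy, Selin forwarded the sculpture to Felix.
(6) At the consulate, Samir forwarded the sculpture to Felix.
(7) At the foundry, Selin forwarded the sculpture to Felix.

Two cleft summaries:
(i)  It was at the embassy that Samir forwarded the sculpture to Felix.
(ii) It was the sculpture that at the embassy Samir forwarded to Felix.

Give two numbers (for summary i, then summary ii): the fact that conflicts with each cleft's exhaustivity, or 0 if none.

6, 4

Summary (i) focuses "at the embassy" (the setting); background agent = Samir, thing = the sculpture, recipient = Felix. Fact (6) matches that background with setting = at the consulate — refutes (i).
Summary (ii) focuses "the sculpture" (the thing); background agent = Samir, recipient = Felix, setting = at the embassy. Fact (4) matches that background with thing = the telescope — refutes (ii).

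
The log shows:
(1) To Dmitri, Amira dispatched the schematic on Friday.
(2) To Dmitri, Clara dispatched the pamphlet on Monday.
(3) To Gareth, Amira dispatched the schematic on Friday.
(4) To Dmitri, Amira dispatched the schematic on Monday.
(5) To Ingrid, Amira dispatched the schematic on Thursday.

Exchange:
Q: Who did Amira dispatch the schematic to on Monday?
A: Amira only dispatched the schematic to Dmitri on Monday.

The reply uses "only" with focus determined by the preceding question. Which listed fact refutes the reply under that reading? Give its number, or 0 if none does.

0

Answering "Who did ... to ...?" puts focus on the recipient — here, "Dmitri".
"Only" then excludes alternative recipients while the background — Amira as agent and the schematic as thing and on Monday as setting — is held fixed.
No listed fact shares that background with another recipient. Nothing contradicts the reply.
(Fact (1) would refute a reading with focus on the setting — but that is not what the question asks.)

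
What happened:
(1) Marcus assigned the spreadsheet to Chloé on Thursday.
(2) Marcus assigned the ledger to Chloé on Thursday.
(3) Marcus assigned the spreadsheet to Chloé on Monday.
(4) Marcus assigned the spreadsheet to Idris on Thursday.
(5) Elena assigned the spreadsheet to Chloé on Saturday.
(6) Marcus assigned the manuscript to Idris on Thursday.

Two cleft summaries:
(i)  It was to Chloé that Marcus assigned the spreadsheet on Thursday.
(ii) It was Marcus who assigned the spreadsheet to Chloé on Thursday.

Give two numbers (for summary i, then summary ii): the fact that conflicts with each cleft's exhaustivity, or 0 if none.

(i): focus "Chloé". Looking for Marcus as agent and the spreadsheet as thing and on Thursday as setting with some other recipient — fact (4) has Idris there. Refuted.
(ii): focus "Marcus". No fact shares the spreadsheet as thing and Chloé as recipient and on Thursday as setting with a different agent. 0.

4, 0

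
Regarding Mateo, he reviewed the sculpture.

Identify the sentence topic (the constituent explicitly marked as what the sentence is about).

Mateo

The construction explicitly marks "Mateo" as what the sentence is about — the topic.
The remainder of the clause is the comment (what is said about the topic).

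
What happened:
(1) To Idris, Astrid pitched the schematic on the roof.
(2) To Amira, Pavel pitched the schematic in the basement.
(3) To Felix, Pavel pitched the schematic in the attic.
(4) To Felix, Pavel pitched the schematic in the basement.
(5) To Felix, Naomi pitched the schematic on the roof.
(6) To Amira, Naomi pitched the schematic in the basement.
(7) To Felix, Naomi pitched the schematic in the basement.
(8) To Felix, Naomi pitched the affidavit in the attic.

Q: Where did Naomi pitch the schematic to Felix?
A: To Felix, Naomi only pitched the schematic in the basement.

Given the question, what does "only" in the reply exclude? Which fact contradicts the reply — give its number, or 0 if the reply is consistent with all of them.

The question "Where did ...?" targets the setting, so in the reply the focus falls on "in the basement".
So "only" ranges over settings; the rest (Naomi as agent and the schematic as thing and Felix as recipient) is presupposed.
Fact (5) shares the background with a different setting (on the roof) — counterexample.
(Fact (6) would refute a reading with focus on the recipient — but that is not what the question asks.)

5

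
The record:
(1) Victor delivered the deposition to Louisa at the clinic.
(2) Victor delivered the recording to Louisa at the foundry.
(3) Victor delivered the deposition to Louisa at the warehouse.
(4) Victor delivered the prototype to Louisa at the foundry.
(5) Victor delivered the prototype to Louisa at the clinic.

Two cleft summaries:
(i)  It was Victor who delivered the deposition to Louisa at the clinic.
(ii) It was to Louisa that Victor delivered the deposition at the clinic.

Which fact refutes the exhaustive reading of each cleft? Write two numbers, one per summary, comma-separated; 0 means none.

(i): focus "Victor". No fact shares thing = the deposition, recipient = Louisa, setting = at the clinic with a different agent. 0.
(ii): focus "Louisa". No fact shares agent = Victor, thing = the deposition, setting = at the clinic with a different recipient. 0.

0, 0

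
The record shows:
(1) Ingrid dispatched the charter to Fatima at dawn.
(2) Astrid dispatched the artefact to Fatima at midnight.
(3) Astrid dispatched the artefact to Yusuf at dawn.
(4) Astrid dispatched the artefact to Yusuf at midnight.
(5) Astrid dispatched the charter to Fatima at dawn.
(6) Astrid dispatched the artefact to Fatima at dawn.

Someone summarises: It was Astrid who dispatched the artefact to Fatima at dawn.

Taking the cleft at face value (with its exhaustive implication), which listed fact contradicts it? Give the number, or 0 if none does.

Focus of the cleft: "Astrid" (the agent). Presupposed background: the artefact as thing and Fatima as recipient and at dawn as setting.
The exhaustive reading says no other agent fits that background.
No listed fact matches the background with a different agent. Exhaustivity holds.

0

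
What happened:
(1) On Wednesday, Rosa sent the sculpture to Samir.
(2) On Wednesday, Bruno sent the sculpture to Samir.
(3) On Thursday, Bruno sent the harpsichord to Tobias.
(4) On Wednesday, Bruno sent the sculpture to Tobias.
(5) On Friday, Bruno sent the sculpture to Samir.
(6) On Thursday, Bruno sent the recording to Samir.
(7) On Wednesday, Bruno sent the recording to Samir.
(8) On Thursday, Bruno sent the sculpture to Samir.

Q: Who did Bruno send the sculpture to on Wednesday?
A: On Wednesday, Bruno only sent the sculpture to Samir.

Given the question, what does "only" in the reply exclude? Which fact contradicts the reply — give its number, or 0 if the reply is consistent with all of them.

4

The question "Who did ... to ...?" targets the recipient, so in the reply the focus falls on "Samir".
So "only" ranges over recipients; the rest (Bruno as agent and the sculpture as thing and on Wednesday as setting) is presupposed.
Fact (4) keeps Bruno as agent and the sculpture as thing and on Wednesday as setting but has recipient = Tobias; that refutes the reply.
(Fact (5) would refute a reading with focus on the setting — but that is not what the question asks.)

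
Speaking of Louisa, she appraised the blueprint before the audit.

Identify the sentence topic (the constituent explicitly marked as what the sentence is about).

The construction explicitly marks "Louisa" as what the sentence is about — the topic.
The remainder of the clause is the comment (what is said about the topic).

Louisa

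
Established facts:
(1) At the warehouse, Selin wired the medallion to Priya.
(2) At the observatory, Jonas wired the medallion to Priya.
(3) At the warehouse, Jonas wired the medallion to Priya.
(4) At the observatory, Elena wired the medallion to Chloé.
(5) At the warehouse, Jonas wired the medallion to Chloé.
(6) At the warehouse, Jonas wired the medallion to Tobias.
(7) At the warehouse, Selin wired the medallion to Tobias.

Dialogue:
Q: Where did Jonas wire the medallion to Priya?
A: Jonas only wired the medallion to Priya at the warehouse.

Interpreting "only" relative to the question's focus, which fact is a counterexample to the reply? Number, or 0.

2

The question "Where did ...?" targets the setting, so in the reply the focus falls on "at the warehouse".
"Only" then excludes alternative settings while the background — same agent, thing, recipient (Jonas / the medallion / Priya) — is held fixed.
Fact (2) shares the background with a different setting (at the observatory) — counterexample.
(Fact (5) would refute a reading with focus on the recipient — but that is not what the question asks.)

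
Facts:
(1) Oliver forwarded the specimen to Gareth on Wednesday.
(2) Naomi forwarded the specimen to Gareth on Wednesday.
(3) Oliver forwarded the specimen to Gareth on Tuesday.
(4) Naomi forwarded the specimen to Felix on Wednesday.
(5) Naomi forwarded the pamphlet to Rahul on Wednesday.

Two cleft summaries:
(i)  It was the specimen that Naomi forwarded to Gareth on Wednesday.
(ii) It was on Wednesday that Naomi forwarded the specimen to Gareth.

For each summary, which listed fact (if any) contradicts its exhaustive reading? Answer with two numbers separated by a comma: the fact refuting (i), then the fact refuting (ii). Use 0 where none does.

(i): focus "the specimen". No fact shares agent = Naomi, recipient = Gareth, setting = on Wednesday with a different thing. 0.
(ii): focus "on Wednesday". No fact shares agent = Naomi, thing = the specimen, recipient = Gareth with a different setting. 0.

0, 0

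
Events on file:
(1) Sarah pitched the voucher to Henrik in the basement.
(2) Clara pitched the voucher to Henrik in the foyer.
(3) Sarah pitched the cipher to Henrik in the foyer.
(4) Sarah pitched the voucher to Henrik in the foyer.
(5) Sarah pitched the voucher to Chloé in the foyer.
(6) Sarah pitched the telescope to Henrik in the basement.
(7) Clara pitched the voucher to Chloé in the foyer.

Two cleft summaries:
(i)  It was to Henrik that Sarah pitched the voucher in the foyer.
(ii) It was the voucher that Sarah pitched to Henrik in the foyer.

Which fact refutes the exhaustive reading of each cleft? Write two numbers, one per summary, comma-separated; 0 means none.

Summary (i) focuses "Henrik" (the recipient); background Sarah as agent and the voucher as thing and in the foyer as setting. Fact (5) matches that background with recipient = Chloé — refutes (i).
Summary (ii) focuses "the voucher" (the thing); background Sarah as agent and Henrik as recipient and in the foyer as setting. Fact (3) matches that background with thing = the cipher — refutes (ii).

5, 3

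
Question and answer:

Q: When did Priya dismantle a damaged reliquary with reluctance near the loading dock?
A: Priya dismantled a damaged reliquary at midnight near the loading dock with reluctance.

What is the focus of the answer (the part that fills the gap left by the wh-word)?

at midnight

The wh-word "when" asks about the time.
In the answer, "Priya", "a damaged reliquary", "near the loading dock" and "with reluctance" are given — repeated from the question.
The constituent filling the time gap is "at midnight"; that is the focus and would carry nuclear stress.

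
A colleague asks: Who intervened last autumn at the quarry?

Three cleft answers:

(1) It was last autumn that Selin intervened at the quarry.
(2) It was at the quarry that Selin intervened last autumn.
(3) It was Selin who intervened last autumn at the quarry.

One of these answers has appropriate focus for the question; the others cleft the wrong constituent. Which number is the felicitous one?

The question word "who" targets the subject (agent).
Option (1) clefts "last autumn" — the time, not what was asked.
Option (2) clefts "at the quarry" — the location, not what was asked.
Option (3) clefts "Selin" — that matches what the question asks about.
So the congruent reply is (3).

3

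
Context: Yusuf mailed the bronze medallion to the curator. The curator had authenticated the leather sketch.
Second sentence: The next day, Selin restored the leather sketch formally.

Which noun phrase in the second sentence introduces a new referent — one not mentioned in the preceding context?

"the leather sketch" in the second sentence is given — already mentioned in the context.
"Selin" has no antecedent in the context; it is discourse-new.

Selin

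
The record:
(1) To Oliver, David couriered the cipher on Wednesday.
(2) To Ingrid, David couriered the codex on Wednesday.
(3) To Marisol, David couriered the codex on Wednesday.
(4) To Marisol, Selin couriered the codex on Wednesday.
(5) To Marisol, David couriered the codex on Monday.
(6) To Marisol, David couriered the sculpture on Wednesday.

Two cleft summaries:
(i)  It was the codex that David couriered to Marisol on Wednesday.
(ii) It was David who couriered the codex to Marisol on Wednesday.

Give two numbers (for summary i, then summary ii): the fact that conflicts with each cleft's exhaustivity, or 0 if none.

6, 4

Summary (i) focuses "the codex" (the thing); background David as agent and Marisol as recipient and on Wednesday as setting. Fact (6) matches that background with thing = the sculpture — refutes (i).
Summary (ii) focuses "David" (the agent); background the codex as thing and Marisol as recipient and on Wednesday as setting. Fact (4) matches that background with agent = Selin — refutes (ii).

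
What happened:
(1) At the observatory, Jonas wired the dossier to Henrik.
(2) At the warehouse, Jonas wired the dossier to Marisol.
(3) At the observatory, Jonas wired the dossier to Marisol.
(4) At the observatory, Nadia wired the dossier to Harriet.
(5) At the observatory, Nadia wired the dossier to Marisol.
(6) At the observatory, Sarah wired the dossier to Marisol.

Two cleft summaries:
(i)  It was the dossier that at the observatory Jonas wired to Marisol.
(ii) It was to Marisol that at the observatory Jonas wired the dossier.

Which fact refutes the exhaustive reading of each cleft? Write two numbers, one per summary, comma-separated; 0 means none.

0, 1

(i): focus "the dossier". No fact shares Jonas as agent and Marisol as recipient and at the observatory as setting with a different thing. 0.
(ii): focus "Marisol". Looking for Jonas as agent and the dossier as thing and at the observatory as setting with some other recipient — fact (1) has Henrik there. Refuted.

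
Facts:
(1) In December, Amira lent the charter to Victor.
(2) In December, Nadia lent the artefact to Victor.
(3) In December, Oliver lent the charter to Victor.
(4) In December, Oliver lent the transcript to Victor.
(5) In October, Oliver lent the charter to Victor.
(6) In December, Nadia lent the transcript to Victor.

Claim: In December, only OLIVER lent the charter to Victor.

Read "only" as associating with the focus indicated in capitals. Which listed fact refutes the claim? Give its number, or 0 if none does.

Focus (in capitals) is "Oliver" — the agent. "Only" excludes alternative agents while holding fixed thing = the charter, recipient = Victor, setting = in December.
Fact (1) matches on thing = the charter, recipient = Victor, setting = in December, but has agent = Amira instead. That refutes the claim.

1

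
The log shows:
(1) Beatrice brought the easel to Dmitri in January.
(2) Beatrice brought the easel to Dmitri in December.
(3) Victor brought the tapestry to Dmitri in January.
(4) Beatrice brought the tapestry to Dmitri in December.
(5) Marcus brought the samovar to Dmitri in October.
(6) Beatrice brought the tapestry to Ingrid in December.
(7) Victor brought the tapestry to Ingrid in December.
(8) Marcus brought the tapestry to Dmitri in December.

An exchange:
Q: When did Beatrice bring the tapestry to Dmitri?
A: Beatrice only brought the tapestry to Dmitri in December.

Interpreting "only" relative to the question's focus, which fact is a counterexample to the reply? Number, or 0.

0

The question "When did ...?" targets the setting, so in the reply the focus falls on "in December".
"Only" then excludes alternative settings while the background — agent = Beatrice, thing = the tapestry, recipient = Dmitri — is held fixed.
No listed fact shares that background with another setting. Nothing contradicts the reply.
(Fact (6) would refute a reading with focus on the recipient — but that is not what the question asks.)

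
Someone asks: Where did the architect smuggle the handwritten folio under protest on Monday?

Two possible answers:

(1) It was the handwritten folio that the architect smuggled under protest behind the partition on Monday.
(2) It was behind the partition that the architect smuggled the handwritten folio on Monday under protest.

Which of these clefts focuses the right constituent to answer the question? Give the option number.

2

The question word "where" targets the location.
Option (1) clefts "the handwritten folio" — the direct object, not what was asked.
Option (2) clefts "behind the partition" — that matches what the question asks about.
So the congruent reply is (2).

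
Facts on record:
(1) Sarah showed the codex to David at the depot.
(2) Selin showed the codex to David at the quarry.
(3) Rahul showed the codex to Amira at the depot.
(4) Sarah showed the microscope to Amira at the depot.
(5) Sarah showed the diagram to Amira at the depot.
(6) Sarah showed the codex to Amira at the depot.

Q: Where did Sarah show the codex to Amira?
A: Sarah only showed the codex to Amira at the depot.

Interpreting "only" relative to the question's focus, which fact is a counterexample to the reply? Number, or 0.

Answering "Where did ...?" puts focus on the setting — here, "at the depot".
So "only" ranges over settings; the rest (Sarah as agent and the codex as thing and Amira as recipient) is presupposed.
No listed fact shares that background with another setting. Nothing contradicts the reply.
(Fact (1) would refute a reading with focus on the recipient — but that is not what the question asks.)

0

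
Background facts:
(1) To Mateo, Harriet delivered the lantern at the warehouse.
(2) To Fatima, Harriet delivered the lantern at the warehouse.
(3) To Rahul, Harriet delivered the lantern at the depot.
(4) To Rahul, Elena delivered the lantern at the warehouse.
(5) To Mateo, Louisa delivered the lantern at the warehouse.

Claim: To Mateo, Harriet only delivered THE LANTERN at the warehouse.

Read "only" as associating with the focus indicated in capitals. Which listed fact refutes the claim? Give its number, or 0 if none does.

Focus (in capitals) is "the lantern" — the thing. "Only" excludes alternative things while holding fixed Harriet as agent and Mateo as recipient and at the warehouse as setting.
No fact matches Harriet as agent and Mateo as recipient and at the warehouse as setting with a different thing — every other fact differs on at least one backgrounded slot. So no fact refutes it.

0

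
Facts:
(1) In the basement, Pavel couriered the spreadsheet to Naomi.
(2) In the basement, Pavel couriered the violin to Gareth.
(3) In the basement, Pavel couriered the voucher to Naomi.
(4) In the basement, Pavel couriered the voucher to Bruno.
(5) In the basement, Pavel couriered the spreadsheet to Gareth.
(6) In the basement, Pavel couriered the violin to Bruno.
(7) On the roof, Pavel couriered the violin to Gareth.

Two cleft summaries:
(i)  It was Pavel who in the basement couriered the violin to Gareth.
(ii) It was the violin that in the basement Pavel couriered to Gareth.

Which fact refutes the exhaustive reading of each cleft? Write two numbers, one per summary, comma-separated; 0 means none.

0, 5

Summary (i) focuses "Pavel" (the agent); background the violin as thing and Gareth as recipient and in the basement as setting. No fact matches that background with a different agent, so 0.
Summary (ii) focuses "the violin" (the thing); background Pavel as agent and Gareth as recipient and in the basement as setting. Fact (5) matches that background with thing = the spreadsheet — refutes (ii).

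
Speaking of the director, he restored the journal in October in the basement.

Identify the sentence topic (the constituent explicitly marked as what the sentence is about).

the director

The construction explicitly marks "the director" as what the sentence is about — the topic.
The remainder of the clause is the comment (what is said about the topic).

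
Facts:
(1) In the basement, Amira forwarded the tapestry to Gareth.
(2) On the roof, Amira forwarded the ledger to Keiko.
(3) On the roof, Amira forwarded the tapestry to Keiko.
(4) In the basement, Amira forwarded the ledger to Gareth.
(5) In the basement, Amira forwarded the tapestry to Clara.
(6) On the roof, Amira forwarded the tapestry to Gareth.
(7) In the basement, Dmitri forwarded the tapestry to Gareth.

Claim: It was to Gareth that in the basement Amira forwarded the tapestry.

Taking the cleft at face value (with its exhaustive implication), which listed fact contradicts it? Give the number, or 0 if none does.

Focus of the cleft: "Gareth" (the recipient). Presupposed background: Amira as agent and the tapestry as thing and in the basement as setting.
Exhaustivity: Gareth is the only recipient satisfying that background.
Fact (5) shares the background but with recipient = Clara; exhaustivity is violated.

5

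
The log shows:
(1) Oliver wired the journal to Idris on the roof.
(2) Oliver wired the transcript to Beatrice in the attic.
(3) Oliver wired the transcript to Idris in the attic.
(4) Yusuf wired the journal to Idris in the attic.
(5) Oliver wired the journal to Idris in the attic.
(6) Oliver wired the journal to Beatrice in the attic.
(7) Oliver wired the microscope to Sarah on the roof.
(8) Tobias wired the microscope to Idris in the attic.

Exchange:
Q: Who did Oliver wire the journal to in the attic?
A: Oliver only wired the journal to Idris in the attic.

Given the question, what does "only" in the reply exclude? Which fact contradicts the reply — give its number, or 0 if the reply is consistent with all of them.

6

The question "Who did ... to ...?" targets the recipient, so in the reply the focus falls on "Idris".
"Only" then excludes alternative recipients while the background — Oliver as agent and the journal as thing and in the attic as setting — is held fixed.
Fact (6) shares the background with a different recipient (Beatrice) — counterexample.
(Fact (1) would refute a reading with focus on the setting — but that is not what the question asks.)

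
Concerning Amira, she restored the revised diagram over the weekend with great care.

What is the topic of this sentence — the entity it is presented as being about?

Amira

The construction explicitly marks "Amira" as what the sentence is about — the topic.
The remainder of the clause is the comment (what is said about the topic).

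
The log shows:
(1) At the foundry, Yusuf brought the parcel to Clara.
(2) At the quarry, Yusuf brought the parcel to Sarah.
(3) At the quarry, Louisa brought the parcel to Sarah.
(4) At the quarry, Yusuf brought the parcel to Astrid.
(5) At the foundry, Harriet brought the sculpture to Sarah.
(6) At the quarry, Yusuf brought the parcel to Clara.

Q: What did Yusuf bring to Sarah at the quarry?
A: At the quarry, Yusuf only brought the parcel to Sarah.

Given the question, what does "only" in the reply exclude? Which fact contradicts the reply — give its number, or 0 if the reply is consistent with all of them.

0

Answering "What did ...?" puts focus on the thing — here, "the parcel".
"Only" then excludes alternative things while the background — same agent, recipient, setting (Yusuf / Sarah / at the quarry) — is held fixed.
No fact keeps same agent, recipient, setting (Yusuf / Sarah / at the quarry) while changing the thing; every other fact differs on something backgrounded. The reply stands.
(Fact (4) would refute a reading with focus on the recipient — but that is not what the question asks.)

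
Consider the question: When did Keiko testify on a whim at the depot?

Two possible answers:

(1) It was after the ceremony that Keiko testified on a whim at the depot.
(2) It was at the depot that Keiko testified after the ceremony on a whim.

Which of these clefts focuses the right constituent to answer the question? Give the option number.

1

The question word "when" targets the time.
Option (1) clefts "after the ceremony" — that matches what the question asks about.
Option (2) clefts "at the depot" — the location, not what was asked.
So the congruent reply is (1).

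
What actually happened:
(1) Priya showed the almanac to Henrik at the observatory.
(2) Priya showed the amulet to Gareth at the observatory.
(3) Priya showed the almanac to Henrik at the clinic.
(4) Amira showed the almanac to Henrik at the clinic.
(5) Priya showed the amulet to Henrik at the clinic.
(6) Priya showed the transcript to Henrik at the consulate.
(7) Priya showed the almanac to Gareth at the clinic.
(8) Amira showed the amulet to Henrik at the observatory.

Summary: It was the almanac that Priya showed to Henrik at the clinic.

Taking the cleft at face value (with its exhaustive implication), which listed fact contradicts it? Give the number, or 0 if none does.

Focus of the cleft: "the almanac" (the thing). Presupposed background: same agent, recipient, setting (Priya / Henrik / at the clinic).
The exhaustive reading says no other thing fits that background.
Fact (5) shares the background but with thing = the amulet; exhaustivity is violated.

5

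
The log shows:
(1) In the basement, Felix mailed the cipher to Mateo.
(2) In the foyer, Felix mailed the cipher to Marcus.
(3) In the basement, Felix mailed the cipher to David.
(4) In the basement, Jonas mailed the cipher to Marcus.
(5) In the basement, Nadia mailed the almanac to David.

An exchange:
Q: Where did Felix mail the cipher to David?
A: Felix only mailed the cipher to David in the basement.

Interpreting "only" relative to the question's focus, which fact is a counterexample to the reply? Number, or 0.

0

The question "Where did ...?" targets the setting, so in the reply the focus falls on "in the basement".
So "only" ranges over settings; the rest (same agent, thing, recipient (Felix / the cipher / David)) is presupposed.
No listed fact shares that background with another setting. Nothing contradicts the reply.
(Fact (1) would refute a reading with focus on the recipient — but that is not what the question asks.)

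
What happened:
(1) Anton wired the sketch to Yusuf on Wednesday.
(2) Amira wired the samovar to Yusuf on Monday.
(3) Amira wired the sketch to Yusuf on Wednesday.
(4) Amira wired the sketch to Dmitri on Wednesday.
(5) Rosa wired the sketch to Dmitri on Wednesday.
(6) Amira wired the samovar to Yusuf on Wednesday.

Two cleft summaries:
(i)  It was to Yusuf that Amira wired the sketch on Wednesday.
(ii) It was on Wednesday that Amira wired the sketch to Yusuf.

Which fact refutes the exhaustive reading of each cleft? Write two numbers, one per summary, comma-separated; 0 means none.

4, 0

(i): focus "Yusuf". Looking for same agent, thing, setting (Amira / the sketch / on Wednesday) with some other recipient — fact (4) has Dmitri there. Refuted.
(ii): focus "on Wednesday". No fact shares same agent, thing, recipient (Amira / the sketch / Yusuf) with a different setting. 0.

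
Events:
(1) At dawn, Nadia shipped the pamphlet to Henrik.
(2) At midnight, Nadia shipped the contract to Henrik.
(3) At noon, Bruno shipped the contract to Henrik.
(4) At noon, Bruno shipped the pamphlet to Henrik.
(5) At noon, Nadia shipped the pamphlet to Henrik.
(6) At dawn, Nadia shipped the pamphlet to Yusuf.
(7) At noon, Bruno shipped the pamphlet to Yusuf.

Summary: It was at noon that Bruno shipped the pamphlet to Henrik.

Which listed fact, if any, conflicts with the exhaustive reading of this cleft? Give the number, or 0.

The cleft puts "at noon" in focus and presupposes the open proposition with agent = Bruno, thing = the pamphlet, recipient = Henrik.
The exhaustive reading says no other setting fits that background.
No listed fact matches the background with a different setting. Exhaustivity holds.

0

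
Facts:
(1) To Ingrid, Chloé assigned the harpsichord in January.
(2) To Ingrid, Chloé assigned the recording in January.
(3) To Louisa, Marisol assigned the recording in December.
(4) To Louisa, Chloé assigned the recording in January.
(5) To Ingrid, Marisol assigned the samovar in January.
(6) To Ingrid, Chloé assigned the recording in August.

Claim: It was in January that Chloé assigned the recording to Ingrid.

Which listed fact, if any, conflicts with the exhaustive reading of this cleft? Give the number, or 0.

The cleft puts "in January" in focus and presupposes the open proposition with agent = Chloé, thing = the recording, recipient = Ingrid.
Exhaustivity: in January is the only setting satisfying that background.
Fact (6) shares the background but with setting = in August; exhaustivity is violated.

6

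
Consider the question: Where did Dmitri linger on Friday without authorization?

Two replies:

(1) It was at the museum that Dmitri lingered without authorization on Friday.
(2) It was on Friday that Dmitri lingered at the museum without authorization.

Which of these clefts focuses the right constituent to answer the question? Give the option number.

1

The question word "where" targets the location.
Option (1) clefts "at the museum" — that matches what the question asks about.
Option (2) clefts "on Friday" — the time, not what was asked.
So the congruent reply is (1).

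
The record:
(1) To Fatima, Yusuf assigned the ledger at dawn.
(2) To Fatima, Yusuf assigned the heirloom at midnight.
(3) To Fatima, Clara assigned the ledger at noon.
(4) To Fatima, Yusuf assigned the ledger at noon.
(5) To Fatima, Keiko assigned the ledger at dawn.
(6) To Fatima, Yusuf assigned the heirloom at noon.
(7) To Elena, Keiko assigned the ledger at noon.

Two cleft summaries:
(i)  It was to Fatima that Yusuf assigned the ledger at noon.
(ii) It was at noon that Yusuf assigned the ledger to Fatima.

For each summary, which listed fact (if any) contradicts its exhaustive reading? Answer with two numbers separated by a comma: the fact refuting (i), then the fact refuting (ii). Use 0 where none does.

0, 1

(i): focus "Fatima". No fact shares Yusuf as agent and the ledger as thing and at noon as setting with a different recipient. 0.
(ii): focus "at noon". Looking for Yusuf as agent and the ledger as thing and Fatima as recipient with some other setting — fact (1) has at dawn there. Refuted.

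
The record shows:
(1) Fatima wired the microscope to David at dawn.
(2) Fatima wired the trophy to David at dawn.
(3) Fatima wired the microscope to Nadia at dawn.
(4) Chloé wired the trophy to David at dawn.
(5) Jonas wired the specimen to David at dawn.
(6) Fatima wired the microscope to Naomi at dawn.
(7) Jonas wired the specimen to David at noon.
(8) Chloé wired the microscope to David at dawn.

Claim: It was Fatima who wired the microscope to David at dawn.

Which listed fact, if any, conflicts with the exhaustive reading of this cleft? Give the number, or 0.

8

The cleft puts "Fatima" in focus and presupposes the open proposition with same thing, recipient, setting (the microscope / David / at dawn).
The exhaustive reading says no other agent fits that background.
But fact (8) also has same thing, recipient, setting (the microscope / David / at dawn), with agent = Chloé — so the exhaustive reading fails.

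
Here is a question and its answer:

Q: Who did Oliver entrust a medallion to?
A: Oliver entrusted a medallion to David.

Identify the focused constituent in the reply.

to David

The wh-word "who" asks about the recipient.
In the answer, "Oliver" and "a medallion" are given — repeated from the question.
The constituent filling the recipient gap is "to David"; that is the focus and would carry nuclear stress.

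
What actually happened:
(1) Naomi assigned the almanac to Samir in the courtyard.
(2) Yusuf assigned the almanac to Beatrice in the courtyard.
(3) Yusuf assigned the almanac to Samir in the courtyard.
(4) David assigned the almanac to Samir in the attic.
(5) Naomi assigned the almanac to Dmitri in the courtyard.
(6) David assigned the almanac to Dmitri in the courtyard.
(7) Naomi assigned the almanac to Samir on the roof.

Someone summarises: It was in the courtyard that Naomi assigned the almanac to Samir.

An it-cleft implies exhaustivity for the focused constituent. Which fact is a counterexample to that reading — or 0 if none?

The cleft puts "in the courtyard" in focus and presupposes the open proposition with same agent, thing, recipient (Naomi / the almanac / Samir).
The exhaustive reading says no other setting fits that background.
Fact (7) shares the background but with setting = on the roof; exhaustivity is violated.

7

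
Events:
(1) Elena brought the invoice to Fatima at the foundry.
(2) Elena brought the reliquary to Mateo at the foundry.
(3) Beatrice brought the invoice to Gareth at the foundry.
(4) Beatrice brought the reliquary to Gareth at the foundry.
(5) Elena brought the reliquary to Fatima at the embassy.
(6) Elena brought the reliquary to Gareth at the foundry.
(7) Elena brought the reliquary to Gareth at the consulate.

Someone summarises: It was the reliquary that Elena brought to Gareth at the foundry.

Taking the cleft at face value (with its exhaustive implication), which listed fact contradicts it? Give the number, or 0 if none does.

0

The cleft puts "the reliquary" in focus and presupposes the open proposition with Elena as agent and Gareth as recipient and at the foundry as setting.
The exhaustive reading says no other thing fits that background.
Every other fact differs from the presupposition on some backgrounded slot, so none challenges the exhaustivity.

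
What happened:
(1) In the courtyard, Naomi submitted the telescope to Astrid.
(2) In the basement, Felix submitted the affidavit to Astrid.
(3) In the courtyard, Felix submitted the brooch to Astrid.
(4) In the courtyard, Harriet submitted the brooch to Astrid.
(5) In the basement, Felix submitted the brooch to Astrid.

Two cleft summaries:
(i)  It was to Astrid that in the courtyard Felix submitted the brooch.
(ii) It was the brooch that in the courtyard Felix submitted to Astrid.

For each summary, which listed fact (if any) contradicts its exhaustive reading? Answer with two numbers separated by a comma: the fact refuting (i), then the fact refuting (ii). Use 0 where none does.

(i): focus "Astrid". No fact shares agent = Felix, thing = the brooch, setting = in the courtyard with a different recipient. 0.
(ii): focus "the brooch". No fact shares agent = Felix, recipient = Astrid, setting = in the courtyard with a different thing. 0.

0, 0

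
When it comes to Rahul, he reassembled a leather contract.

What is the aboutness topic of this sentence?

The construction explicitly marks "Rahul" as what the sentence is about — the topic.
The remainder of the clause is the comment (what is said about the topic).

Rahul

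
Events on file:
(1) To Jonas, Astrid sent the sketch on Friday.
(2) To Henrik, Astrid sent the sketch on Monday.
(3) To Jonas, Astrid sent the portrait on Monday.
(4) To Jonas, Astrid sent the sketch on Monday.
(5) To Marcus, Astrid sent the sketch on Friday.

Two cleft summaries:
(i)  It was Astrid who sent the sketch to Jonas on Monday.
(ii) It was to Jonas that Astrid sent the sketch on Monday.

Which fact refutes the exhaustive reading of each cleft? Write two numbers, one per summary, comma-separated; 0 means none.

(i): focus "Astrid". No fact shares same thing, recipient, setting (the sketch / Jonas / on Monday) with a different agent. 0.
(ii): focus "Jonas". Looking for same agent, thing, setting (Astrid / the sketch / on Monday) with some other recipient — fact (2) has Henrik there. Refuted.

0, 2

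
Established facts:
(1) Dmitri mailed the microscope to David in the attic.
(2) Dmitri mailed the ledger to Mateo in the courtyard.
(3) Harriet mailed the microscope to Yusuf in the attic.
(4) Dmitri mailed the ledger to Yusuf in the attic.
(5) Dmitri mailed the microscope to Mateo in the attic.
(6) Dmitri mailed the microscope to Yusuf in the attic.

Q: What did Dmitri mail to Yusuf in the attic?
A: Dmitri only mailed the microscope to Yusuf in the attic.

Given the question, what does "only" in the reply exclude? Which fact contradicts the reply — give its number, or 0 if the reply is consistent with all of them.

The question "What did ...?" targets the thing, so in the reply the focus falls on "the microscope".
So "only" ranges over things; the rest (same agent, recipient, setting (Dmitri / Yusuf / in the attic)) is presupposed.
Fact (4) shares the background with a different thing (the ledger) — counterexample.
(Fact (1) would refute a reading with focus on the recipient — but that is not what the question asks.)

4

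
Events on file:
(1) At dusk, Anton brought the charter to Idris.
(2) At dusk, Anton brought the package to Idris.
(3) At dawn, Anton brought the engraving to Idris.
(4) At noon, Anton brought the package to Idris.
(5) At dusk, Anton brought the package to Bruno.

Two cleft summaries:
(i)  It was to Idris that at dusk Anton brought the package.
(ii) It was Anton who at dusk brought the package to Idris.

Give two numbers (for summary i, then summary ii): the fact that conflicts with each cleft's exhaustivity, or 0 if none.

5, 0

(i): focus "Idris". Looking for Anton as agent and the package as thing and at dusk as setting with some other recipient — fact (5) has Bruno there. Refuted.
(ii): focus "Anton". No fact shares the package as thing and Idris as recipient and at dusk as setting with a different agent. 0.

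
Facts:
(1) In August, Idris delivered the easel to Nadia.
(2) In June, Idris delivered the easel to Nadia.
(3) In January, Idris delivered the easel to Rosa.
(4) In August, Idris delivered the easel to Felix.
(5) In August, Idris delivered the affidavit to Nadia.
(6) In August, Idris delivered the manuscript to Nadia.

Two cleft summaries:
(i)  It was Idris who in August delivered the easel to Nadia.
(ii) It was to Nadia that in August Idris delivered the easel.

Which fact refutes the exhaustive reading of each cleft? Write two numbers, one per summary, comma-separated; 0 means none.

Summary (i) focuses "Idris" (the agent); background thing = the easel, recipient = Nadia, setting = in August. No fact matches that background with a different agent, so 0.
Summary (ii) focuses "Nadia" (the recipient); background agent = Idris, thing = the easel, setting = in August. Fact (4) matches that background with recipient = Felix — refutes (ii).

0, 4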